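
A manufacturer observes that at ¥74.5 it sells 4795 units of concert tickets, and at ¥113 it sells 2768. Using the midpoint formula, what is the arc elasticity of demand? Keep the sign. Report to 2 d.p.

-1.31

ΔQ = 2768 − 4795 = -2027; ΔP = 113 − 74.5 = 38.5.
Midpoints: P̄ = 93.75, Q̄ = 3781.5.
ε = (ΔQ/ΔP)(P̄/Q̄) = (-2027/38.5)(93.75/3781.5).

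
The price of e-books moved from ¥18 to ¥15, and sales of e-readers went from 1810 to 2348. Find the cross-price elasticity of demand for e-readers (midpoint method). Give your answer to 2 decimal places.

-1.42

ΔQ_x = 2348 − 1810 = 538; ΔP_y = 15 − 18 = -3.
Midpoints: P̄_y = 16.50, Q̄_x = 2079.0.
ε_xy = (ΔQ_x/ΔP_y)(P̄_y/Q̄_x) = (538/-3)(16.50/2079.0).
ε_xy < 0, so the goods are complements.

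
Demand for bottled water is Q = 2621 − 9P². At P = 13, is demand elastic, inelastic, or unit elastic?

elastic

Q = 1100, dQ/dP = -234.
ε = (dQ/dP)(P/Q) ≈ -2.765.
|ε| = 2.77 > 1.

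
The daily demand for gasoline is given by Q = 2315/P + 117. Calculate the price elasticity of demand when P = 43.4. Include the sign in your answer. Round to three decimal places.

At P = 43.4, Q = 170.341.
dQ/dP = −2315/P² = -1.229.
ε = (dQ/dP)(P/Q) = (-1.229)(43.4/170.341).
|ε| < 1, so demand is inelastic at this price.

-0.313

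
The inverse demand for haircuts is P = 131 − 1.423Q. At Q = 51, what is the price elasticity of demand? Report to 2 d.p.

At Q = 51, P = 131 − 1.423(51) = 58.43.
dP/dQ = −1.423, so dQ/dP = 1/(−1.423) = -0.703.
ε = (dQ/dP)(P/Q) = (-0.703)(58.43/51).

-0.81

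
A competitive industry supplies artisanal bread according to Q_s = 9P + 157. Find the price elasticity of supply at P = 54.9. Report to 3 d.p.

At P = 54.9, Q_s = 651.10.
dQ_s/dP = 9.
ε_s = (dQ_s/dP)(P/Q_s) = (9)(54.9/651.10).

0.759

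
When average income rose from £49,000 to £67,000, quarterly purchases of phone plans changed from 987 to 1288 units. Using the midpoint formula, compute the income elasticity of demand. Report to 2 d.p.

ΔQ = 301, ΔI = 18000. Midpoints: Ī = 58,000, Q̄ = 1137.5.
ε_I = (ΔQ/ΔI)(Ī/Q̄) = (301/18000)(58000/1137.5).

0.85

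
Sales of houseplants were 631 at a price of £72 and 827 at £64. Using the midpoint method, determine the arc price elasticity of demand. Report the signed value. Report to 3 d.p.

-2.285

ΔQ = 827 − 631 = 196; ΔP = 64 − 72 = -8.
Midpoints: P̄ = 68.00, Q̄ = 729.0.
ε = (ΔQ/ΔP)(P̄/Q̄) = (196/-8)(68.00/729.0).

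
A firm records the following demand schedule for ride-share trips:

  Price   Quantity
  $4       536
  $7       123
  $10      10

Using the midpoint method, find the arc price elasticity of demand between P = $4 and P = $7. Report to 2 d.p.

-2.30

At P = 4, Q = 536; at P = 7, Q = 123.
ΔQ = -413, ΔP = 3. Midpoints: P̄ = 5.50, Q̄ = 329.5.
ε = (ΔQ/ΔP)(P̄/Q̄) = (-413/3)(5.50/329.5).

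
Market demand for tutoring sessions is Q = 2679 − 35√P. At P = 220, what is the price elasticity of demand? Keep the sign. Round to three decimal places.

At P = 220, Q = 2159.866.
dQ/dP = −35/(2√P) = -1.180.
ε = (dQ/dP)(P/Q) = (-1.180)(220/2159.866).

-0.120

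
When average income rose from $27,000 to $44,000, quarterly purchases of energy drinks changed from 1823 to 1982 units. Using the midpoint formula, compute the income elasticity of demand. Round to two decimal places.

0.17

ΔQ = 159, ΔI = 17000. Midpoints: Ī = 35,500, Q̄ = 1902.5.
ε_I = (ΔQ/ΔI)(Ī/Q̄) = (159/17000)(35500/1902.5).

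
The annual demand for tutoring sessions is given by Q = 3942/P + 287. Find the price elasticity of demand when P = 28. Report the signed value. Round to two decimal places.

-0.33

At P = 28, Q = 427.786.
dQ/dP = −3942/P² = -5.028.
ε = (dQ/dP)(P/Q) = (-5.028)(28/427.786).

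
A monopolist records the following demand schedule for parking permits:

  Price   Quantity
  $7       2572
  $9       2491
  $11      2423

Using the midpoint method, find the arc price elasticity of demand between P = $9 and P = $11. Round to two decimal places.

-0.14

At P = 9, Q = 2491; at P = 11, Q = 2423.
ΔQ = -68, ΔP = 2. Midpoints: P̄ = 10.00, Q̄ = 2457.0.
ε = (ΔQ/ΔP)(P̄/Q̄) = (-68/2)(10.00/2457.0).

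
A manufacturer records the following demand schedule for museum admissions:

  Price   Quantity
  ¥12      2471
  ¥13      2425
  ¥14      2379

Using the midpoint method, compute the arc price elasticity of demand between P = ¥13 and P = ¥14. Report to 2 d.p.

At P = 13, Q = 2425; at P = 14, Q = 2379.
ΔQ = -46, ΔP = 1. Midpoints: P̄ = 13.50, Q̄ = 2402.0.
ε = (ΔQ/ΔP)(P̄/Q̄) = (-46/1)(13.50/2402.0).

-0.26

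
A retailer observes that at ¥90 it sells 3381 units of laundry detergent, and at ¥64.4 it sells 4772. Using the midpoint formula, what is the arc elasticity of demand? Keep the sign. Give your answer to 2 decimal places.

ΔQ = 4772 − 3381 = 1391; ΔP = 64.4 − 90 = -25.6.
Midpoints: P̄ = 77.20, Q̄ = 4076.5.
ε = (ΔQ/ΔP)(P̄/Q̄) = (1391/-25.6)(77.20/4076.5).

-1.03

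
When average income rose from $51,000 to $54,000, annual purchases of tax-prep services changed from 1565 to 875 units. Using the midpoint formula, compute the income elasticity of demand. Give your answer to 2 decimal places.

-9.90

ΔQ = -690, ΔI = 3000. Midpoints: Ī = 52,500, Q̄ = 1220.0.
ε_I = (ΔQ/ΔI)(Ī/Q̄) = (-690/3000)(52500/1220.0).
ε_I < 0, so the good is inferior.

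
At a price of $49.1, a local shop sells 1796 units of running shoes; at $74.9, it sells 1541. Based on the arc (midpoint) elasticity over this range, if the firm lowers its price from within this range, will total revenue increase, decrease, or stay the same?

decrease

Arc ε = (-255/25.8)(62.00/1668.5) ≈ -0.367.
|ε| = 0.37 < 1, so demand is inelastic. A price cut therefore reduces total revenue.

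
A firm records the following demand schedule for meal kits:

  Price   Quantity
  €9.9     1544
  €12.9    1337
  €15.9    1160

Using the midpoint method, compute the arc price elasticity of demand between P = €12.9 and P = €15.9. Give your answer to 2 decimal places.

-0.68

At P = 12.9, Q = 1337; at P = 15.9, Q = 1160.
ΔQ = -177, ΔP = 3.0. Midpoints: P̄ = 14.40, Q̄ = 1248.5.
ε = (ΔQ/ΔP)(P̄/Q̄) = (-177/3.0)(14.40/1248.5).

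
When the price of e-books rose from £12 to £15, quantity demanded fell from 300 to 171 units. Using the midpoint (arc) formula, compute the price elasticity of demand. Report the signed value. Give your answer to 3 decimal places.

ΔQ = 171 − 300 = -129; ΔP = 15 − 12 = 3.
Midpoints: P̄ = 13.50, Q̄ = 235.5.
ε = (ΔQ/ΔP)(P̄/Q̄) = (-129/3)(13.50/235.5).

-2.465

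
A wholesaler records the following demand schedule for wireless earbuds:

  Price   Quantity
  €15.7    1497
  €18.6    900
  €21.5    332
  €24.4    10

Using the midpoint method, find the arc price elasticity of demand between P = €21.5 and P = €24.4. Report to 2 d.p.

At P = 21.5, Q = 332; at P = 24.4, Q = 10.
ΔQ = -322, ΔP = 2.9. Midpoints: P̄ = 22.95, Q̄ = 171.0.
ε = (ΔQ/ΔP)(P̄/Q̄) = (-322/2.9)(22.95/171.0).

-14.90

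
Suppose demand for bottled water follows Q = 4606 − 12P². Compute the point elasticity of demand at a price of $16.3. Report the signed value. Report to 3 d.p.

-4.498

At P = 16.3, Q = 1417.720.
dQ/dP = −24P = -391.200.
ε = (dQ/dP)(P/Q) = (-391.200)(16.3/1417.720).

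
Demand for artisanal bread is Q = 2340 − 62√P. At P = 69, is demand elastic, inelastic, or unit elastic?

Q = 1824.989, dQ/dP = -3.732.
ε = (dQ/dP)(P/Q) ≈ -0.141.
|ε| = 0.14 < 1.

inelastic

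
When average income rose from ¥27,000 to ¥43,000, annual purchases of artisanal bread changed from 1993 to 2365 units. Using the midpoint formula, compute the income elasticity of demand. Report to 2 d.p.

ΔQ = 372, ΔI = 16000. Midpoints: Ī = 35,000, Q̄ = 2179.0.
ε_I = (ΔQ/ΔI)(Ī/Q̄) = (372/16000)(35000/2179.0).

0.37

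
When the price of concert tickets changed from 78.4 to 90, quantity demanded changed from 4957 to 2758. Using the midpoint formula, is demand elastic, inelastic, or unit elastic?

Arc ε ≈ -4.138.
|ε| = 4.14 > 1.

elastic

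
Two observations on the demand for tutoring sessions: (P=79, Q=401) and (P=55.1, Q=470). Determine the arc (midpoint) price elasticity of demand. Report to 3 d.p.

ΔQ = 470 − 401 = 69; ΔP = 55.1 − 79 = -23.9.
Midpoints: P̄ = 67.05, Q̄ = 435.5.
ε = (ΔQ/ΔP)(P̄/Q̄) = (69/-23.9)(67.05/435.5).

-0.444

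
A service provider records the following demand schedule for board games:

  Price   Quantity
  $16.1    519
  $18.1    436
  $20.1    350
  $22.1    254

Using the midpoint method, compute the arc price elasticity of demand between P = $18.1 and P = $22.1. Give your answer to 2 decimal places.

-2.65

At P = 18.1, Q = 436; at P = 22.1, Q = 254.
ΔQ = -182, ΔP = 4.0. Midpoints: P̄ = 20.10, Q̄ = 345.0.
ε = (ΔQ/ΔP)(P̄/Q̄) = (-182/4.0)(20.10/345.0).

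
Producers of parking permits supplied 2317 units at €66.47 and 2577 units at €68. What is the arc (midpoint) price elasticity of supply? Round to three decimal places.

4.669

ΔQ = 2577 − 2317 = 260; ΔP = 68 − 66.47 = 1.53.
Midpoints: P̄ = 67.23, Q̄ = 2447.0.
ε_s = (ΔQ/ΔP)(P̄/Q̄) = (260/1.53)(67.23/2447.0).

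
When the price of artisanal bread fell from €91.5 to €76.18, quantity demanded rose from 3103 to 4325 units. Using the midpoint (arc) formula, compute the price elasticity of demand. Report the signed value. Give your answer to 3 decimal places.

-1.801

ΔQ = 4325 − 3103 = 1222; ΔP = 76.18 − 91.5 = -15.32.
Midpoints: P̄ = 83.84, Q̄ = 3714.0.
ε = (ΔQ/ΔP)(P̄/Q̄) = (1222/-15.32)(83.84/3714.0).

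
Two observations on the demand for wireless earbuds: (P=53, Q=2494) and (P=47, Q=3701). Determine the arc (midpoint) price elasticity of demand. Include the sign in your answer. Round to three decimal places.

ΔQ = 3701 − 2494 = 1207; ΔP = 47 − 53 = -6.
Midpoints: P̄ = 50.00, Q̄ = 3097.5.
ε = (ΔQ/ΔP)(P̄/Q̄) = (1207/-6)(50.00/3097.5).

-3.247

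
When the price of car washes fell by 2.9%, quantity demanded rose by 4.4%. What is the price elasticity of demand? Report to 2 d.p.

ε = %ΔQ / %ΔP = (4.4)/(-2.9) = -1.517.

-1.52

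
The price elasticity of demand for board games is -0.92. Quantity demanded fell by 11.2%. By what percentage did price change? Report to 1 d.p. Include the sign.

%ΔP ≈ %ΔQ / ε = (-11.2%)/(-0.92) = 12.17%.

12.2%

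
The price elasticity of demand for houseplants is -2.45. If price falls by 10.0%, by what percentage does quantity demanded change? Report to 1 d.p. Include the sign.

24.5%

%ΔQ ≈ ε × %ΔP = (-2.45)(-10.0%) = 24.50%.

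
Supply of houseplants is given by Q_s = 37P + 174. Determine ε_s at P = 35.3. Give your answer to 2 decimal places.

0.88

At P = 35.3, Q_s = 1480.10.
dQ_s/dP = 37.
ε_s = (dQ_s/dP)(P/Q_s) = (37)(35.3/1480.10).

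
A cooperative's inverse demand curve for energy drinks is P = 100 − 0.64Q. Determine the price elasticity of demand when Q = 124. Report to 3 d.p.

At Q = 124, P = 100 − 0.64(124) = 20.64.
dP/dQ = −0.64, so dQ/dP = 1/(−0.64) = -1.562.
ε = (dQ/dP)(P/Q) = (-1.562)(20.64/124).

-0.260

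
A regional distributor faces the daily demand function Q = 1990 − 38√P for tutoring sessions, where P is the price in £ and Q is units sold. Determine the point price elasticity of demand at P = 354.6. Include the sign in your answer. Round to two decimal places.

-0.28

At P = 354.6, Q = 1274.429.
dQ/dP = −38/(2√P) = -1.009.
ε = (dQ/dP)(P/Q) = (-1.009)(354.6/1274.429).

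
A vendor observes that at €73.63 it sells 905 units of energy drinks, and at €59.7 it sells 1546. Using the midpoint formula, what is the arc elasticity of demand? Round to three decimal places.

ΔQ = 1546 − 905 = 641; ΔP = 59.7 − 73.63 = -13.93.
Midpoints: P̄ = 66.66, Q̄ = 1225.5.
ε = (ΔQ/ΔP)(P̄/Q̄) = (641/-13.93)(66.66/1225.5).

-2.503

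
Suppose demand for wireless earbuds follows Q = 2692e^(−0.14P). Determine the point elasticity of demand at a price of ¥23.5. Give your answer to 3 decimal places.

-3.290

At P = 23.5, Q = 100.287.
dQ/dP = −0.14·2692e^(−0.14P) = −0.14Q = -14.040.
ε = (dQ/dP)(P/Q) = (-14.040)(23.5/100.287).
|ε| > 1, so demand is elastic at this price.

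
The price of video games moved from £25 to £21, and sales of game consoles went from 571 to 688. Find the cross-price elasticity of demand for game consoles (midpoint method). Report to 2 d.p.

-1.07

ΔQ_x = 688 − 571 = 117; ΔP_y = 21 − 25 = -4.
Midpoints: P̄_y = 23.00, Q̄_x = 629.5.
ε_xy = (ΔQ_x/ΔP_y)(P̄_y/Q̄_x) = (117/-4)(23.00/629.5).
ε_xy < 0, so the goods are complements.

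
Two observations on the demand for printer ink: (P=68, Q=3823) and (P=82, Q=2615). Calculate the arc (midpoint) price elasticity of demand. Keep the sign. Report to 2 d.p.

-2.01

ΔQ = 2615 − 3823 = -1208; ΔP = 82 − 68 = 14.
Midpoints: P̄ = 75.00, Q̄ = 3219.0.
ε = (ΔQ/ΔP)(P̄/Q̄) = (-1208/14)(75.00/3219.0).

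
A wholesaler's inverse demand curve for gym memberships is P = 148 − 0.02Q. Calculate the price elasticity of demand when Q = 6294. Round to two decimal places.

-0.18

At Q = 6294, P = 148 − 0.02(6294) = 22.12.
dP/dQ = −0.02, so dQ/dP = 1/(−0.02) = -50.000.
ε = (dQ/dP)(P/Q) = (-50.000)(22.12/6294).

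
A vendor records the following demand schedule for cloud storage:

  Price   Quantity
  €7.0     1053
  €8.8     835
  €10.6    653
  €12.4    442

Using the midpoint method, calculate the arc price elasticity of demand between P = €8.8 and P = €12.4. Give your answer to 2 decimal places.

-1.81

At P = 8.8, Q = 835; at P = 12.4, Q = 442.
ΔQ = -393, ΔP = 3.6. Midpoints: P̄ = 10.60, Q̄ = 638.5.
ε = (ΔQ/ΔP)(P̄/Q̄) = (-393/3.6)(10.60/638.5).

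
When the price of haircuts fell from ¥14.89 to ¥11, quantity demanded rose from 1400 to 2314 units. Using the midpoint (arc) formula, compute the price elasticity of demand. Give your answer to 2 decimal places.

-1.64

ΔQ = 2314 − 1400 = 914; ΔP = 11 − 14.89 = -3.89.
Midpoints: P̄ = 12.95, Q̄ = 1857.0.
ε = (ΔQ/ΔP)(P̄/Q̄) = (914/-3.89)(12.95/1857.0).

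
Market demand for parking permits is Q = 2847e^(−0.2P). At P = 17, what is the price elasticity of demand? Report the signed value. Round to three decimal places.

-3.400

At P = 17, Q = 95.014.
dQ/dP = −0.2·2847e^(−0.2P) = −0.2Q = -19.003.
ε = (dQ/dP)(P/Q) = (-19.003)(17/95.014).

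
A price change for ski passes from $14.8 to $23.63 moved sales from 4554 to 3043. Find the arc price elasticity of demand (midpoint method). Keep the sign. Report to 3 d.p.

ΔQ = 3043 − 4554 = -1511; ΔP = 23.63 − 14.8 = 8.83.
Midpoints: P̄ = 19.21, Q̄ = 3798.5.
ε = (ΔQ/ΔP)(P̄/Q̄) = (-1511/8.83)(19.21/3798.5).

-0.866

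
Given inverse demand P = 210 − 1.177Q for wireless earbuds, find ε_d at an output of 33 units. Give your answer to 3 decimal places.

At Q = 33, P = 210 − 1.177(33) = 171.16.
dP/dQ = −1.177, so dQ/dP = 1/(−1.177) = -0.850.
ε = (dQ/dP)(P/Q) = (-0.850)(171.16/33).

-4.407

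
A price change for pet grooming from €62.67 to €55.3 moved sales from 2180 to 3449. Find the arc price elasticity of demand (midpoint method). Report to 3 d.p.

ΔQ = 3449 − 2180 = 1269; ΔP = 55.3 − 62.67 = -7.37.
Midpoints: P̄ = 58.98, Q̄ = 2814.5.
ε = (ΔQ/ΔP)(P̄/Q̄) = (1269/-7.37)(58.98/2814.5).

-3.609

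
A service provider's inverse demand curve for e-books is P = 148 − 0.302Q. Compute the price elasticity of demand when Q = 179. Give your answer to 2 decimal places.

-1.74

At Q = 179, P = 148 − 0.302(179) = 93.94.
dP/dQ = −0.302, so dQ/dP = 1/(−0.302) = -3.311.
ε = (dQ/dP)(P/Q) = (-3.311)(93.94/179).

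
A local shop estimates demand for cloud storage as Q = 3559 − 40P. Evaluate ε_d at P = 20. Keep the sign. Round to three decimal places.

At P = 20, Q = 2759.
dQ/dP = −40.
ε = (dQ/dP)(P/Q) = (-40)(20/2759).

-0.290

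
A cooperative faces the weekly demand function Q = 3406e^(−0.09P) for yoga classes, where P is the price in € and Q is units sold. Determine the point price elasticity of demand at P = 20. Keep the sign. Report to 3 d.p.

At P = 20, Q = 563.008.
dQ/dP = −0.09·3406e^(−0.09P) = −0.09Q = -50.671.
ε = (dQ/dP)(P/Q) = (-50.671)(20/563.008).
|ε| > 1, so demand is elastic at this price.

-1.800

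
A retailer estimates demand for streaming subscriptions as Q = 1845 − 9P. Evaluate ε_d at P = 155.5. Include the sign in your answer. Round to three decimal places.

At P = 155.5, Q = 445.500.
dQ/dP = −9.
ε = (dQ/dP)(P/Q) = (-9)(155.5/445.500).
|ε| > 1, so demand is elastic at this price.

-3.141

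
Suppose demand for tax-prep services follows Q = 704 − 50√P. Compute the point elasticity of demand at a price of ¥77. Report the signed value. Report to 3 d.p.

At P = 77, Q = 265.252.
dQ/dP = −50/(2√P) = -2.849.
ε = (dQ/dP)(P/Q) = (-2.849)(77/265.252).

-0.827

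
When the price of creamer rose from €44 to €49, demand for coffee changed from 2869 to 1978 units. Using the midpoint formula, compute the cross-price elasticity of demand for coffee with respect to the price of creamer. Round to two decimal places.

ΔQ_x = 1978 − 2869 = -891; ΔP_y = 49 − 44 = 5.
Midpoints: P̄_y = 46.50, Q̄_x = 2423.5.
ε_xy = (ΔQ_x/ΔP_y)(P̄_y/Q̄_x) = (-891/5)(46.50/2423.5).

-3.42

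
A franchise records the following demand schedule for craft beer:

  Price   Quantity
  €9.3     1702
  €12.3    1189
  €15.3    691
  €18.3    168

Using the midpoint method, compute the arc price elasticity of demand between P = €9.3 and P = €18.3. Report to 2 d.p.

At P = 9.3, Q = 1702; at P = 18.3, Q = 168.
ΔQ = -1534, ΔP = 9.0. Midpoints: P̄ = 13.80, Q̄ = 935.0.
ε = (ΔQ/ΔP)(P̄/Q̄) = (-1534/9.0)(13.80/935.0).

-2.52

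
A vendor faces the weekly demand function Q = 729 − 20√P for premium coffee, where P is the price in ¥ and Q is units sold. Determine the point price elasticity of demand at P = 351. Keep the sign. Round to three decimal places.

At P = 351, Q = 354.300.
dQ/dP = −20/(2√P) = -0.534.
ε = (dQ/dP)(P/Q) = (-0.534)(351/354.300).

-0.529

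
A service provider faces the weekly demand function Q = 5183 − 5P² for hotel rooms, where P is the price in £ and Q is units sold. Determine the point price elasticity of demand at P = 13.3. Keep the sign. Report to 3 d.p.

At P = 13.3, Q = 4298.550.
dQ/dP = −10P = -133.
ε = (dQ/dP)(P/Q) = (-133)(13.3/4298.550).

-0.412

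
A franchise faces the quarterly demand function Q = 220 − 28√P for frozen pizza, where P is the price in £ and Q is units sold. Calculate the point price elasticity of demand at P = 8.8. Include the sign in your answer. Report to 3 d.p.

At P = 8.8, Q = 136.939.
dQ/dP = −28/(2√P) = -4.719.
ε = (dQ/dP)(P/Q) = (-4.719)(8.8/136.939).

-0.303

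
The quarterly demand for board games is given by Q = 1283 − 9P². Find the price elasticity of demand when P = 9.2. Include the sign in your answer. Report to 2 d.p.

-2.92

At P = 9.2, Q = 521.240.
dQ/dP = −18P = -165.600.
ε = (dQ/dP)(P/Q) = (-165.600)(9.2/521.240).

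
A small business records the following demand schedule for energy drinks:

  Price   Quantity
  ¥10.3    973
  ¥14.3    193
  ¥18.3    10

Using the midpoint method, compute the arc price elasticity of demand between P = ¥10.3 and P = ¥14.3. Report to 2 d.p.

At P = 10.3, Q = 973; at P = 14.3, Q = 193.
ΔQ = -780, ΔP = 4.0. Midpoints: P̄ = 12.30, Q̄ = 583.0.
ε = (ΔQ/ΔP)(P̄/Q̄) = (-780/4.0)(12.30/583.0).

-4.11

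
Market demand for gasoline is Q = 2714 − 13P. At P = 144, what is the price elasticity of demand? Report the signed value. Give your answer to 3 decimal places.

At P = 144, Q = 842.
dQ/dP = −13.
ε = (dQ/dP)(P/Q) = (-13)(144/842).
|ε| > 1, so demand is elastic at this price.

-2.223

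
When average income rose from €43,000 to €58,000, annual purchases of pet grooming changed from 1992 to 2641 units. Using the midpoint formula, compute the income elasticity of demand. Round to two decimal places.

0.94

ΔQ = 649, ΔI = 15000. Midpoints: Ī = 50,500, Q̄ = 2316.5.
ε_I = (ΔQ/ΔI)(Ī/Q̄) = (649/15000)(50500/2316.5).
ε_I > 0, so the good is normal.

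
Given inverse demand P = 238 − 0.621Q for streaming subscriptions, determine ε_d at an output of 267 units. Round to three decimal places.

At Q = 267, P = 238 − 0.621(267) = 72.19.
dP/dQ = −0.621, so dQ/dP = 1/(−0.621) = -1.610.
ε = (dQ/dP)(P/Q) = (-1.610)(72.19/267).

-0.435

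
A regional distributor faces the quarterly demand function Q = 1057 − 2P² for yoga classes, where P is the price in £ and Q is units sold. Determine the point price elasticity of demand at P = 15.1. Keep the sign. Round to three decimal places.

-1.518

At P = 15.1, Q = 600.980.
dQ/dP = −4P = -60.400.
ε = (dQ/dP)(P/Q) = (-60.400)(15.1/600.980).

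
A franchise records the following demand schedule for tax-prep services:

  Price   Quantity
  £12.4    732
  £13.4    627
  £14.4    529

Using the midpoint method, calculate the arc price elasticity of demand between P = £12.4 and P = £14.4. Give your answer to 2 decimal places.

At P = 12.4, Q = 732; at P = 14.4, Q = 529.
ΔQ = -203, ΔP = 2.0. Midpoints: P̄ = 13.40, Q̄ = 630.5.
ε = (ΔQ/ΔP)(P̄/Q̄) = (-203/2.0)(13.40/630.5).

-2.16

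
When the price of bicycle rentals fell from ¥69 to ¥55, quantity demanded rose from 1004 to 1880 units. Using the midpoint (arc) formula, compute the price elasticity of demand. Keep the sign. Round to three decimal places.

ΔQ = 1880 − 1004 = 876; ΔP = 55 − 69 = -14.
Midpoints: P̄ = 62.00, Q̄ = 1442.0.
ε = (ΔQ/ΔP)(P̄/Q̄) = (876/-14)(62.00/1442.0).

-2.690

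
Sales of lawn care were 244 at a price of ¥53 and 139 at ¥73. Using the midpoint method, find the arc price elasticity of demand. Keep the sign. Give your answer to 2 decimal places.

-1.73

ΔQ = 139 − 244 = -105; ΔP = 73 − 53 = 20.
Midpoints: P̄ = 63.00, Q̄ = 191.5.
ε = (ΔQ/ΔP)(P̄/Q̄) = (-105/20)(63.00/191.5).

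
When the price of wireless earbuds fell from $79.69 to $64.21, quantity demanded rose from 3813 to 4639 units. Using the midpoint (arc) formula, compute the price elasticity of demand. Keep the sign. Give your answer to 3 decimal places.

ΔQ = 4639 − 3813 = 826; ΔP = 64.21 − 79.69 = -15.48.
Midpoints: P̄ = 71.95, Q̄ = 4226.0.
ε = (ΔQ/ΔP)(P̄/Q̄) = (826/-15.48)(71.95/4226.0).

-0.908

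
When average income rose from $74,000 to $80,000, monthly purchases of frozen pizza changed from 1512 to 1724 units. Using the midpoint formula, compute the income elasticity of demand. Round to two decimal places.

ΔQ = 212, ΔI = 6000. Midpoints: Ī = 77,000, Q̄ = 1618.0.
ε_I = (ΔQ/ΔI)(Ī/Q̄) = (212/6000)(77000/1618.0).

1.68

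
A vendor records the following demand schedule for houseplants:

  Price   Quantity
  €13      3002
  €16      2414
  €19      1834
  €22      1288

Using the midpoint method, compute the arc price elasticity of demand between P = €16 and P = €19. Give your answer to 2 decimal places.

-1.59

At P = 16, Q = 2414; at P = 19, Q = 1834.
ΔQ = -580, ΔP = 3. Midpoints: P̄ = 17.50, Q̄ = 2124.0.
ε = (ΔQ/ΔP)(P̄/Q̄) = (-580/3)(17.50/2124.0).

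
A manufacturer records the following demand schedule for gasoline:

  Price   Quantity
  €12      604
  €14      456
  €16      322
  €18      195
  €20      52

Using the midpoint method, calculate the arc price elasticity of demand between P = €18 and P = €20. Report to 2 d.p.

At P = 18, Q = 195; at P = 20, Q = 52.
ΔQ = -143, ΔP = 2. Midpoints: P̄ = 19.00, Q̄ = 123.5.
ε = (ΔQ/ΔP)(P̄/Q̄) = (-143/2)(19.00/123.5).

-11.00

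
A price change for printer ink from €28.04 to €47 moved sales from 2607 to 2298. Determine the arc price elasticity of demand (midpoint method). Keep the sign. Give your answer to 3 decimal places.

-0.249

ΔQ = 2298 − 2607 = -309; ΔP = 47 − 28.04 = 18.96.
Midpoints: P̄ = 37.52, Q̄ = 2452.5.
ε = (ΔQ/ΔP)(P̄/Q̄) = (-309/18.96)(37.52/2452.5).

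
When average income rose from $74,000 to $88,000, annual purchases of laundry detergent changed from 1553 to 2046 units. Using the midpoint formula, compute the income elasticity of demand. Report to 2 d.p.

ΔQ = 493, ΔI = 14000. Midpoints: Ī = 81,000, Q̄ = 1799.5.
ε_I = (ΔQ/ΔI)(Ī/Q̄) = (493/14000)(81000/1799.5).
ε_I > 0, so the good is normal.

1.59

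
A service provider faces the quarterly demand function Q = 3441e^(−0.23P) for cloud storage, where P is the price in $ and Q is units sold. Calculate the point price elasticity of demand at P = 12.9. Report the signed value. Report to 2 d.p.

-2.97

At P = 12.9, Q = 177.065.
dQ/dP = −0.23·3441e^(−0.23P) = −0.23Q = -40.725.
ε = (dQ/dP)(P/Q) = (-40.725)(12.9/177.065).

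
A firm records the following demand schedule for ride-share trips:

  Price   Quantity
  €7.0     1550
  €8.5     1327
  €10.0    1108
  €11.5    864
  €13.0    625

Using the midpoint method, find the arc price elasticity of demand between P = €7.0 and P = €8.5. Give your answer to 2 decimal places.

At P = 7.0, Q = 1550; at P = 8.5, Q = 1327.
ΔQ = -223, ΔP = 1.5. Midpoints: P̄ = 7.75, Q̄ = 1438.5.
ε = (ΔQ/ΔP)(P̄/Q̄) = (-223/1.5)(7.75/1438.5).

-0.80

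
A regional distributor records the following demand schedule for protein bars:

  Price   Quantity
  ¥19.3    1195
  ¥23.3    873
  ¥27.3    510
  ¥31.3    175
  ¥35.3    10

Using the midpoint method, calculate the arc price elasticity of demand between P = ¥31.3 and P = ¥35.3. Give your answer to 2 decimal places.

-14.85

At P = 31.3, Q = 175; at P = 35.3, Q = 10.
ΔQ = -165, ΔP = 4.0. Midpoints: P̄ = 33.30, Q̄ = 92.5.
ε = (ΔQ/ΔP)(P̄/Q̄) = (-165/4.0)(33.30/92.5).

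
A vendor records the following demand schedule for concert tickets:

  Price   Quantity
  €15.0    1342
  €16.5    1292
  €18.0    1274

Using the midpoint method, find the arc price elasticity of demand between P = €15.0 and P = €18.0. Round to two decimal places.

At P = 15.0, Q = 1342; at P = 18.0, Q = 1274.
ΔQ = -68, ΔP = 3.0. Midpoints: P̄ = 16.50, Q̄ = 1308.0.
ε = (ΔQ/ΔP)(P̄/Q̄) = (-68/3.0)(16.50/1308.0).

-0.29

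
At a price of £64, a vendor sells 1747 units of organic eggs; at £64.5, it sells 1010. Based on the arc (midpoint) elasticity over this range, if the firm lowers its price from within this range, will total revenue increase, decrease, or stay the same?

increase

Arc ε = (-737/0.5)(64.25/1378.5) ≈ -68.701.
|ε| = 68.70 > 1, so demand is elastic. A price cut therefore raises total revenue.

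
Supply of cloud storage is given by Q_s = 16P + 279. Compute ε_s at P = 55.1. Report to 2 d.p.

At P = 55.1, Q_s = 1160.60.
dQ_s/dP = 16.
ε_s = (dQ_s/dP)(P/Q_s) = (16)(55.1/1160.60).

0.76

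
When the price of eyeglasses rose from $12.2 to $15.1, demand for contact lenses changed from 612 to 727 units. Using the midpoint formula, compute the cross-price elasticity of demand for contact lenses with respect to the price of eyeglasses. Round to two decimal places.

ΔQ_x = 727 − 612 = 115; ΔP_y = 15.1 − 12.2 = 2.9.
Midpoints: P̄_y = 13.65, Q̄_x = 669.5.
ε_xy = (ΔQ_x/ΔP_y)(P̄_y/Q̄_x) = (115/2.9)(13.65/669.5).

0.81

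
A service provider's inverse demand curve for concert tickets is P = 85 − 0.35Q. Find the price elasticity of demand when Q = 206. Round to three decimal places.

-0.179

At Q = 206, P = 85 − 0.35(206) = 12.90.
dP/dQ = −0.35, so dQ/dP = 1/(−0.35) = -2.857.
ε = (dQ/dP)(P/Q) = (-2.857)(12.90/206).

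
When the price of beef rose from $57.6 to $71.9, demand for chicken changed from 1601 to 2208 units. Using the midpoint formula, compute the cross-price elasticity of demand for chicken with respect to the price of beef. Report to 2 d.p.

ΔQ_x = 2208 − 1601 = 607; ΔP_y = 71.9 − 57.6 = 14.3.
Midpoints: P̄_y = 64.75, Q̄_x = 1904.5.
ε_xy = (ΔQ_x/ΔP_y)(P̄_y/Q̄_x) = (607/14.3)(64.75/1904.5).
ε_xy > 0, so the goods are substitutes.

1.44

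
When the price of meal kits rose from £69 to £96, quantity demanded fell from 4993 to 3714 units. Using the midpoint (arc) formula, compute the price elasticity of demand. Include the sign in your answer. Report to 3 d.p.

ΔQ = 3714 − 4993 = -1279; ΔP = 96 − 69 = 27.
Midpoints: P̄ = 82.50, Q̄ = 4353.5.
ε = (ΔQ/ΔP)(P̄/Q̄) = (-1279/27)(82.50/4353.5).

-0.898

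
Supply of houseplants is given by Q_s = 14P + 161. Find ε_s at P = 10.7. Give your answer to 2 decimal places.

At P = 10.7, Q_s = 310.80.
dQ_s/dP = 14.
ε_s = (dQ_s/dP)(P/Q_s) = (14)(10.7/310.80).

0.48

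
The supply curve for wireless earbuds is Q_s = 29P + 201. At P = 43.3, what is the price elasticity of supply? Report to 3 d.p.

0.862

At P = 43.3, Q_s = 1456.70.
dQ_s/dP = 29.
ε_s = (dQ_s/dP)(P/Q_s) = (29)(43.3/1456.70).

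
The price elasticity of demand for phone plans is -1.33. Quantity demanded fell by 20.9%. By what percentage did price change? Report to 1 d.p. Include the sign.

%ΔP ≈ %ΔQ / ε = (-20.9%)/(-1.33) = 15.71%.

15.7%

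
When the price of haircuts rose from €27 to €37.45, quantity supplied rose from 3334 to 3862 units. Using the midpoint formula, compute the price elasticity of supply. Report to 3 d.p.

ΔQ = 3862 − 3334 = 528; ΔP = 37.45 − 27 = 10.45.
Midpoints: P̄ = 32.23, Q̄ = 3598.0.
ε_s = (ΔQ/ΔP)(P̄/Q̄) = (528/10.45)(32.23/3598.0).

0.453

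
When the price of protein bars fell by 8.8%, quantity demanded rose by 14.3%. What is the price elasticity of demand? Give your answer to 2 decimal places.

ε = %ΔQ / %ΔP = (14.3)/(-8.8) = -1.625.

-1.63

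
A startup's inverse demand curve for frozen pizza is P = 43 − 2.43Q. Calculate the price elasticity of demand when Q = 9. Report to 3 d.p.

-0.966

At Q = 9, P = 43 − 2.43(9) = 21.13.
dP/dQ = −2.43, so dQ/dP = 1/(−2.43) = -0.412.
ε = (dQ/dP)(P/Q) = (-0.412)(21.13/9).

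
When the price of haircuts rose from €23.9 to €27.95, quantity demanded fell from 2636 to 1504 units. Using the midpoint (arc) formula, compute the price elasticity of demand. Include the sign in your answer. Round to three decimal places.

ΔQ = 1504 − 2636 = -1132; ΔP = 27.95 − 23.9 = 4.05.
Midpoints: P̄ = 25.92, Q̄ = 2070.0.
ε = (ΔQ/ΔP)(P̄/Q̄) = (-1132/4.05)(25.92/2070.0).

-3.501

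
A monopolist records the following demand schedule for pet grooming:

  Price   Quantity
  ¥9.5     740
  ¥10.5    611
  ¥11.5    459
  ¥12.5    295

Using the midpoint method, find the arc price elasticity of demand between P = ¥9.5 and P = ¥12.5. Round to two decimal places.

-3.15

At P = 9.5, Q = 740; at P = 12.5, Q = 295.
ΔQ = -445, ΔP = 3.0. Midpoints: P̄ = 11.00, Q̄ = 517.5.
ε = (ΔQ/ΔP)(P̄/Q̄) = (-445/3.0)(11.00/517.5).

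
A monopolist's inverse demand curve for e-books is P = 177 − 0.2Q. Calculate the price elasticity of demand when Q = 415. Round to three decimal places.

At Q = 415, P = 177 − 0.2(415) = 94.00.
dP/dQ = −0.2, so dQ/dP = 1/(−0.2) = -5.000.
ε = (dQ/dP)(P/Q) = (-5.000)(94.00/415).

-1.133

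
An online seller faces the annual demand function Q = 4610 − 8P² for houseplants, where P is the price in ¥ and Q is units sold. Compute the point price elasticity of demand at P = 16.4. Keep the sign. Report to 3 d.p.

At P = 16.4, Q = 2458.320.
dQ/dP = −16P = -262.400.
ε = (dQ/dP)(P/Q) = (-262.400)(16.4/2458.320).

-1.751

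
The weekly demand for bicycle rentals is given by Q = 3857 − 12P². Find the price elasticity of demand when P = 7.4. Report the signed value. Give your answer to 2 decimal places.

At P = 7.4, Q = 3199.880.
dQ/dP = −24P = -177.600.
ε = (dQ/dP)(P/Q) = (-177.600)(7.4/3199.880).

-0.41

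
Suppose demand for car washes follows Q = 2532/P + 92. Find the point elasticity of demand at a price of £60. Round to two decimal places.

-0.31

At P = 60, Q = 134.200.
dQ/dP = −2532/P² = -0.703.
ε = (dQ/dP)(P/Q) = (-0.703)(60/134.200).
|ε| < 1, so demand is inelastic at this price.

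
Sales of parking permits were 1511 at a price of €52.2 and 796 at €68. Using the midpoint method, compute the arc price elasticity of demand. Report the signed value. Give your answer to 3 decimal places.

ΔQ = 796 − 1511 = -715; ΔP = 68 − 52.2 = 15.8.
Midpoints: P̄ = 60.10, Q̄ = 1153.5.
ε = (ΔQ/ΔP)(P̄/Q̄) = (-715/15.8)(60.10/1153.5).

-2.358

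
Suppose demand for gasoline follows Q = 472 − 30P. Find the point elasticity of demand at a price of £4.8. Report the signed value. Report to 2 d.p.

-0.44

At P = 4.8, Q = 328.
dQ/dP = −30.
ε = (dQ/dP)(P/Q) = (-30)(4.8/328).
|ε| < 1, so demand is inelastic at this price.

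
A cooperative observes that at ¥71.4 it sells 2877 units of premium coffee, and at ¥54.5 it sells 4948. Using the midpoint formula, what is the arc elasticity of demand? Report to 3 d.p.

ΔQ = 4948 − 2877 = 2071; ΔP = 54.5 − 71.4 = -16.9.
Midpoints: P̄ = 62.95, Q̄ = 3912.5.
ε = (ΔQ/ΔP)(P̄/Q̄) = (2071/-16.9)(62.95/3912.5).

-1.972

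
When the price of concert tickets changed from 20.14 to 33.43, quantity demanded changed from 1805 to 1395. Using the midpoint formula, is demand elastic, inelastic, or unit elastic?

inelastic

Arc ε ≈ -0.516.
|ε| = 0.52 < 1.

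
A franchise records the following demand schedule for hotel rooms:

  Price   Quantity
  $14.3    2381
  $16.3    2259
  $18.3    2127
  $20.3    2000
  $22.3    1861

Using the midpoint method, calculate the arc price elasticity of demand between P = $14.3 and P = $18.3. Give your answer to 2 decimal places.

At P = 14.3, Q = 2381; at P = 18.3, Q = 2127.
ΔQ = -254, ΔP = 4.0. Midpoints: P̄ = 16.30, Q̄ = 2254.0.
ε = (ΔQ/ΔP)(P̄/Q̄) = (-254/4.0)(16.30/2254.0).

-0.46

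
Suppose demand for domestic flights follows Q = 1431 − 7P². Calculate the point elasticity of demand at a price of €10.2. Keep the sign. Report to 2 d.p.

At P = 10.2, Q = 702.720.
dQ/dP = −14P = -142.800.
ε = (dQ/dP)(P/Q) = (-142.800)(10.2/702.720).

-2.07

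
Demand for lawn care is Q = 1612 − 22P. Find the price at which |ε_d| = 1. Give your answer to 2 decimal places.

For linear demand Q = a − bP, ε = −bP/(a − bP). |ε| = 1 when bP = a − bP, i.e. P = a/(2b).
P = 1612/(2·22) = 1612/44 = 36.6364.

36.64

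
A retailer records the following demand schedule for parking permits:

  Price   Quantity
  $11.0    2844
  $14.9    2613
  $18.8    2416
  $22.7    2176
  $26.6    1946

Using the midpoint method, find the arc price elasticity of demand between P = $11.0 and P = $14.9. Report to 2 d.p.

At P = 11.0, Q = 2844; at P = 14.9, Q = 2613.
ΔQ = -231, ΔP = 3.9. Midpoints: P̄ = 12.95, Q̄ = 2728.5.
ε = (ΔQ/ΔP)(P̄/Q̄) = (-231/3.9)(12.95/2728.5).

-0.28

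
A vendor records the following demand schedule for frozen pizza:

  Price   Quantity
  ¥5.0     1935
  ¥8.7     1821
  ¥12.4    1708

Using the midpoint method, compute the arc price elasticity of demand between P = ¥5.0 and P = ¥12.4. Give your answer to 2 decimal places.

-0.15

At P = 5.0, Q = 1935; at P = 12.4, Q = 1708.
ΔQ = -227, ΔP = 7.4. Midpoints: P̄ = 8.70, Q̄ = 1821.5.
ε = (ΔQ/ΔP)(P̄/Q̄) = (-227/7.4)(8.70/1821.5).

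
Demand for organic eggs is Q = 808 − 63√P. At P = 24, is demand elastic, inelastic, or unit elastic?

Q = 499.364, dQ/dP = -6.430.
ε = (dQ/dP)(P/Q) ≈ -0.309.
|ε| = 0.31 < 1.

inelastic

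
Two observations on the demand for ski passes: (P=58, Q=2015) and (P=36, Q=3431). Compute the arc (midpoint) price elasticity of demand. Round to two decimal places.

-1.11

ΔQ = 3431 − 2015 = 1416; ΔP = 36 − 58 = -22.
Midpoints: P̄ = 47.00, Q̄ = 2723.0.
ε = (ΔQ/ΔP)(P̄/Q̄) = (1416/-22)(47.00/2723.0).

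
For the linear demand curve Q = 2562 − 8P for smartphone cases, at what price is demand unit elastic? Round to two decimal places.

160.13

For linear demand Q = a − bP, ε = −bP/(a − bP). |ε| = 1 when bP = a − bP, i.e. P = a/(2b).
P = 2562/(2·8) = 2562/16 = 160.1250.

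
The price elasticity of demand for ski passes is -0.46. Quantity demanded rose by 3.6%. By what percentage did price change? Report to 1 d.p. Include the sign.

-7.8%

%ΔP ≈ %ΔQ / ε = (3.6%)/(-0.46) = -7.83%.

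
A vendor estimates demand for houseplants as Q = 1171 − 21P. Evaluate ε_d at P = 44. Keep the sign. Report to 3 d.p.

At P = 44, Q = 247.
dQ/dP = −21.
ε = (dQ/dP)(P/Q) = (-21)(44/247).
|ε| > 1, so demand is elastic at this price.

-3.741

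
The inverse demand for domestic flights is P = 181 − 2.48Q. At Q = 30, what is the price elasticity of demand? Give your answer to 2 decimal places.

-1.43

At Q = 30, P = 181 − 2.48(30) = 106.60.
dP/dQ = −2.48, so dQ/dP = 1/(−2.48) = -0.403.
ε = (dQ/dP)(P/Q) = (-0.403)(106.60/30).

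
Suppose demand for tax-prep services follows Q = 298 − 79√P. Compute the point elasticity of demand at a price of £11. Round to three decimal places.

At P = 11, Q = 35.987.
dQ/dP = −79/(2√P) = -11.910.
ε = (dQ/dP)(P/Q) = (-11.910)(11/35.987).
|ε| > 1, so demand is elastic at this price.

-3.640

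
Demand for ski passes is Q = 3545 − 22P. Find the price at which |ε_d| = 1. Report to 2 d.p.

80.57

For linear demand Q = a − bP, ε = −bP/(a − bP). |ε| = 1 when bP = a − bP, i.e. P = a/(2b).
P = 3545/(2·22) = 3545/44 = 80.5682.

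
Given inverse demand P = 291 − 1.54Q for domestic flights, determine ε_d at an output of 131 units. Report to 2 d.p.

-0.44

At Q = 131, P = 291 − 1.54(131) = 89.26.
dP/dQ = −1.54, so dQ/dP = 1/(−1.54) = -0.649.
ε = (dQ/dP)(P/Q) = (-0.649)(89.26/131).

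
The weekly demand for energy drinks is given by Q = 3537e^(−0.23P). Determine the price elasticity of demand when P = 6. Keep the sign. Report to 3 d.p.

-1.380

At P = 6, Q = 889.833.
dQ/dP = −0.23·3537e^(−0.23P) = −0.23Q = -204.662.
ε = (dQ/dP)(P/Q) = (-204.662)(6/889.833).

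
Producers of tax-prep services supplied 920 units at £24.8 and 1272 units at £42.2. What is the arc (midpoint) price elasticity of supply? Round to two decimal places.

ΔQ = 1272 − 920 = 352; ΔP = 42.2 − 24.8 = 17.4.
Midpoints: P̄ = 33.50, Q̄ = 1096.0.
ε_s = (ΔQ/ΔP)(P̄/Q̄) = (352/17.4)(33.50/1096.0).

0.62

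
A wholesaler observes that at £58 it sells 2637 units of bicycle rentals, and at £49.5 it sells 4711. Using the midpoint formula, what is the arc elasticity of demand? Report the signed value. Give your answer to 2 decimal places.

-3.57

ΔQ = 4711 − 2637 = 2074; ΔP = 49.5 − 58 = -8.5.
Midpoints: P̄ = 53.75, Q̄ = 3674.0.
ε = (ΔQ/ΔP)(P̄/Q̄) = (2074/-8.5)(53.75/3674.0).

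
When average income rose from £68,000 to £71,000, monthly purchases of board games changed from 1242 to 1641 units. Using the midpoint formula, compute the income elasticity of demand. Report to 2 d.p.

6.41

ΔQ = 399, ΔI = 3000. Midpoints: Ī = 69,500, Q̄ = 1441.5.
ε_I = (ΔQ/ΔI)(Ī/Q̄) = (399/3000)(69500/1441.5).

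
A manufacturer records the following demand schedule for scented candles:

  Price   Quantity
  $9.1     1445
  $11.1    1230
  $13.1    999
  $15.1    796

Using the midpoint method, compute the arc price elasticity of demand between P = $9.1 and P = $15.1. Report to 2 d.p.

At P = 9.1, Q = 1445; at P = 15.1, Q = 796.
ΔQ = -649, ΔP = 6.0. Midpoints: P̄ = 12.10, Q̄ = 1120.5.
ε = (ΔQ/ΔP)(P̄/Q̄) = (-649/6.0)(12.10/1120.5).

-1.17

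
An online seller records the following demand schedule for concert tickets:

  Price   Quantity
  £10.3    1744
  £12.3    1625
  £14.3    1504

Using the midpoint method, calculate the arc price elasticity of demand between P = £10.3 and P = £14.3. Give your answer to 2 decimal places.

-0.45

At P = 10.3, Q = 1744; at P = 14.3, Q = 1504.
ΔQ = -240, ΔP = 4.0. Midpoints: P̄ = 12.30, Q̄ = 1624.0.
ε = (ΔQ/ΔP)(P̄/Q̄) = (-240/4.0)(12.30/1624.0).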